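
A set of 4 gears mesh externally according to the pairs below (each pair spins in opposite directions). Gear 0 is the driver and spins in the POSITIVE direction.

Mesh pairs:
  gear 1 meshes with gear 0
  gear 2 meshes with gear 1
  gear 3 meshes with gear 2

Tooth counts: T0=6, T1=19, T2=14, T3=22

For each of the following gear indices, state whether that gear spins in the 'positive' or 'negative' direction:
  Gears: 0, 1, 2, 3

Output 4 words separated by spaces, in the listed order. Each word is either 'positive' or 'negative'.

Answer: positive negative positive negative

Derivation:
Gear 0 (driver): positive (depth 0)
  gear 1: meshes with gear 0 -> depth 1 -> negative (opposite of gear 0)
  gear 2: meshes with gear 1 -> depth 2 -> positive (opposite of gear 1)
  gear 3: meshes with gear 2 -> depth 3 -> negative (opposite of gear 2)
Queried indices 0, 1, 2, 3 -> positive, negative, positive, negative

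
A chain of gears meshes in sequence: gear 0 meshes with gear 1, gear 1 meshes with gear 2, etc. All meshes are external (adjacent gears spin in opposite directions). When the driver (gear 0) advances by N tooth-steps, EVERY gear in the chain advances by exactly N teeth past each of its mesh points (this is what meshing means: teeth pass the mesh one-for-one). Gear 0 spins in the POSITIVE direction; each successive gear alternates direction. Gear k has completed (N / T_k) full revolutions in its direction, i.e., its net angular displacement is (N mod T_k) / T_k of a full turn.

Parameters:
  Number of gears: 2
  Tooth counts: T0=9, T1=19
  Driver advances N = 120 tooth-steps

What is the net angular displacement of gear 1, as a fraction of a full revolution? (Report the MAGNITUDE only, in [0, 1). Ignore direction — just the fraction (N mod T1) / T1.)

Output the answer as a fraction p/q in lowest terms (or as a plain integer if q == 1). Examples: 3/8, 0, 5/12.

Answer: 6/19

Derivation:
Chain of 2 gears, tooth counts: [9, 19]
  gear 0: T0=9, direction=positive, advance = 120 mod 9 = 3 teeth = 3/9 turn
  gear 1: T1=19, direction=negative, advance = 120 mod 19 = 6 teeth = 6/19 turn
Gear 1: 120 mod 19 = 6
Fraction = 6 / 19 = 6/19 (gcd(6,19)=1) = 6/19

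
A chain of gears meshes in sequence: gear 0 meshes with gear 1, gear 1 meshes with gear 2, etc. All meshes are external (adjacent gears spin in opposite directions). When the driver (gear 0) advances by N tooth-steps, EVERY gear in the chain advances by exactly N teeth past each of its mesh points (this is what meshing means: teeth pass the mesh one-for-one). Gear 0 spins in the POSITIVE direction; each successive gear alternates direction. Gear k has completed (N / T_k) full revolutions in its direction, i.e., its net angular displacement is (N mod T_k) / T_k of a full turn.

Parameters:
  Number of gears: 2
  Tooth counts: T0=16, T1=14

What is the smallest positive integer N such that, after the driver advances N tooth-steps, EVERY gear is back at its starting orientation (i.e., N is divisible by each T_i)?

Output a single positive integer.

Answer: 112

Derivation:
Gear k returns to start when N is a multiple of T_k.
All gears at start simultaneously when N is a common multiple of [16, 14]; the smallest such N is lcm(16, 14).
Start: lcm = T0 = 16
Fold in T1=14: gcd(16, 14) = 2; lcm(16, 14) = 16 * 14 / 2 = 224 / 2 = 112
Full cycle length = 112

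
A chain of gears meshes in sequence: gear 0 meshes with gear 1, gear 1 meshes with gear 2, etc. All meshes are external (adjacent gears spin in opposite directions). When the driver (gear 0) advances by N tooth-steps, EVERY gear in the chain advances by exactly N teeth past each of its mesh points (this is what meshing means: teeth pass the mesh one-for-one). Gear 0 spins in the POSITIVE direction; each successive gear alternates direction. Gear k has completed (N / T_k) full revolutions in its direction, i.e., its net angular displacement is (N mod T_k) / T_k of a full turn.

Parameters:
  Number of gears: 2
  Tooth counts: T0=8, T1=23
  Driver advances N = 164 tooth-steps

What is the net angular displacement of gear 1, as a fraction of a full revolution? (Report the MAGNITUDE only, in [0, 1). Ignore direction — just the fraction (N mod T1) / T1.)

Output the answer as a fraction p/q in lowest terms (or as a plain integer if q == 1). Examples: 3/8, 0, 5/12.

Answer: 3/23

Derivation:
Chain of 2 gears, tooth counts: [8, 23]
  gear 0: T0=8, direction=positive, advance = 164 mod 8 = 4 teeth = 4/8 turn
  gear 1: T1=23, direction=negative, advance = 164 mod 23 = 3 teeth = 3/23 turn
Gear 1: 164 mod 23 = 3
Fraction = 3 / 23 = 3/23 (gcd(3,23)=1) = 3/23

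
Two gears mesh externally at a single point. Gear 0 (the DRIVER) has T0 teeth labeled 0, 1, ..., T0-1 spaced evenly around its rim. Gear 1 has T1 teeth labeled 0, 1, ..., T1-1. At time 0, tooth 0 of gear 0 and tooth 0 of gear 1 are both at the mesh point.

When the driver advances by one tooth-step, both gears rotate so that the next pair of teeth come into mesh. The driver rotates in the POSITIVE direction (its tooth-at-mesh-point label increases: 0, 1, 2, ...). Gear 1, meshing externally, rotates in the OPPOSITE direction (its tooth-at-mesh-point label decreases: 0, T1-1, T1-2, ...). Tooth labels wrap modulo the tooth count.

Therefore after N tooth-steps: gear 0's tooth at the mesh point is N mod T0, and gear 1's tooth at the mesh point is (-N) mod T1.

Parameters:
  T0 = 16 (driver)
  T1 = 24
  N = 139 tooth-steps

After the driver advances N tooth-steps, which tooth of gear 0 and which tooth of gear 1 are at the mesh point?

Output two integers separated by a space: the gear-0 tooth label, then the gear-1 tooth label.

Gear 0 (driver, T0=16): tooth at mesh = N mod T0
  139 = 8 * 16 + 11, so 139 mod 16 = 11
  gear 0 tooth = 11
Gear 1 (driven, T1=24): tooth at mesh = (-N) mod T1
  139 = 5 * 24 + 19, so 139 mod 24 = 19
  (-139) mod 24 = (-19) mod 24 = 24 - 19 = 5
Mesh after 139 steps: gear-0 tooth 11 meets gear-1 tooth 5

Answer: 11 5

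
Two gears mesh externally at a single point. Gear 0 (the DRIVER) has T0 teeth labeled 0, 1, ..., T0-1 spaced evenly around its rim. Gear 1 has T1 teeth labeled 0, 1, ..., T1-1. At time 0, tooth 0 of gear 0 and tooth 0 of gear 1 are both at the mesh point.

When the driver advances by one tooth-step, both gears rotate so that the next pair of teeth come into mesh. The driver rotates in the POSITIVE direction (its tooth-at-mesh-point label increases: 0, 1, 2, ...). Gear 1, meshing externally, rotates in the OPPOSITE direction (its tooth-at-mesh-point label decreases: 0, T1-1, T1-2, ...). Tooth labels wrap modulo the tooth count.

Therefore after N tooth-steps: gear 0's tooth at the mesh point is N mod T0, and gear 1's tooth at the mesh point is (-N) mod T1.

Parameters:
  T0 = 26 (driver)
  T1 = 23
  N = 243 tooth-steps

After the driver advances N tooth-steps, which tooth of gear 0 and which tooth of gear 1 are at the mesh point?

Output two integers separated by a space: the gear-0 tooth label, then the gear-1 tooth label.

Gear 0 (driver, T0=26): tooth at mesh = N mod T0
  243 = 9 * 26 + 9, so 243 mod 26 = 9
  gear 0 tooth = 9
Gear 1 (driven, T1=23): tooth at mesh = (-N) mod T1
  243 = 10 * 23 + 13, so 243 mod 23 = 13
  (-243) mod 23 = (-13) mod 23 = 23 - 13 = 10
Mesh after 243 steps: gear-0 tooth 9 meets gear-1 tooth 10

Answer: 9 10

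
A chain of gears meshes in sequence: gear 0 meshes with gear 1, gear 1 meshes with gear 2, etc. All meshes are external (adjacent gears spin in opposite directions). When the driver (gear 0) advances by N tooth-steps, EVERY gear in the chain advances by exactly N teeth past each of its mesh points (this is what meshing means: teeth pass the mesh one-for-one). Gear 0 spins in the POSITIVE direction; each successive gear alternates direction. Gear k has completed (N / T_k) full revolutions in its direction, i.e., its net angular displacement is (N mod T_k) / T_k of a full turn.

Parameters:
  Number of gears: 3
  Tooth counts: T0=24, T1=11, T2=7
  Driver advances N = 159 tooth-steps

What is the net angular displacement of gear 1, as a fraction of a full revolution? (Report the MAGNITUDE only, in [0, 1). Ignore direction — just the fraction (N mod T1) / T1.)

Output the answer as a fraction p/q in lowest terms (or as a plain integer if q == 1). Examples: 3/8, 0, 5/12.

Answer: 5/11

Derivation:
Chain of 3 gears, tooth counts: [24, 11, 7]
  gear 0: T0=24, direction=positive, advance = 159 mod 24 = 15 teeth = 15/24 turn
  gear 1: T1=11, direction=negative, advance = 159 mod 11 = 5 teeth = 5/11 turn
  gear 2: T2=7, direction=positive, advance = 159 mod 7 = 5 teeth = 5/7 turn
Gear 1: 159 mod 11 = 5
Fraction = 5 / 11 = 5/11 (gcd(5,11)=1) = 5/11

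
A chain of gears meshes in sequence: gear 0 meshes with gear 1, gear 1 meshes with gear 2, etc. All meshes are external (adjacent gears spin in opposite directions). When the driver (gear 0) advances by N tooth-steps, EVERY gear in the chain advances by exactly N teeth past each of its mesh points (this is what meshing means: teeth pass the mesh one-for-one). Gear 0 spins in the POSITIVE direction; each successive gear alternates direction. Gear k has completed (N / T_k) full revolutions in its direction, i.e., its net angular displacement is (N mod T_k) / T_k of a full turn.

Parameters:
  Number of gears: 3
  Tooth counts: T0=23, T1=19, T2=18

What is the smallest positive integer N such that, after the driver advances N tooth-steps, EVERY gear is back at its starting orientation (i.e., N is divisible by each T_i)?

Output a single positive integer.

Answer: 7866

Derivation:
Gear k returns to start when N is a multiple of T_k.
All gears at start simultaneously when N is a common multiple of [23, 19, 18]; the smallest such N is lcm(23, 19, 18).
Start: lcm = T0 = 23
Fold in T1=19: gcd(23, 19) = 1; lcm(23, 19) = 23 * 19 / 1 = 437 / 1 = 437
Fold in T2=18: gcd(437, 18) = 1; lcm(437, 18) = 437 * 18 / 1 = 7866 / 1 = 7866
Full cycle length = 7866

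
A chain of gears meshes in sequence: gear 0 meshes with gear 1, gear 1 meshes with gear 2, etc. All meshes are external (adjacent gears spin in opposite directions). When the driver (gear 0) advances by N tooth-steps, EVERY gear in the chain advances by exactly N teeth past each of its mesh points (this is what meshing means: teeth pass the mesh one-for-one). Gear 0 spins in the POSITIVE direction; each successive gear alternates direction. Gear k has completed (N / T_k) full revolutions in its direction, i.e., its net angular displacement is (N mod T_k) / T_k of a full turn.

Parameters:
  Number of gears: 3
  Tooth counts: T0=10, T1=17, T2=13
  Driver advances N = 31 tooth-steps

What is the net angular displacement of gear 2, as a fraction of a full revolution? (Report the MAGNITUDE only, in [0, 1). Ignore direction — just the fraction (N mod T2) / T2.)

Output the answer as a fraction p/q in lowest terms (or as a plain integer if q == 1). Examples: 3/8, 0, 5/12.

Answer: 5/13

Derivation:
Chain of 3 gears, tooth counts: [10, 17, 13]
  gear 0: T0=10, direction=positive, advance = 31 mod 10 = 1 teeth = 1/10 turn
  gear 1: T1=17, direction=negative, advance = 31 mod 17 = 14 teeth = 14/17 turn
  gear 2: T2=13, direction=positive, advance = 31 mod 13 = 5 teeth = 5/13 turn
Gear 2: 31 mod 13 = 5
Fraction = 5 / 13 = 5/13 (gcd(5,13)=1) = 5/13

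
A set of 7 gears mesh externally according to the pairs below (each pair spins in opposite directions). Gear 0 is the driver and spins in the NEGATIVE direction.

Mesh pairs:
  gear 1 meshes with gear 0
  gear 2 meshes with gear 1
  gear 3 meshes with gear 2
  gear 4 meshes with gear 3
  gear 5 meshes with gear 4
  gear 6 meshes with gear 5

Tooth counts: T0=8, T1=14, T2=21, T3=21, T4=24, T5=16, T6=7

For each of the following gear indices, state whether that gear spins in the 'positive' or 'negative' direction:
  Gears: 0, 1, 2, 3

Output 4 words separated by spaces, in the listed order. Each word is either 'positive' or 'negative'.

Answer: negative positive negative positive

Derivation:
Gear 0 (driver): negative (depth 0)
  gear 1: meshes with gear 0 -> depth 1 -> positive (opposite of gear 0)
  gear 2: meshes with gear 1 -> depth 2 -> negative (opposite of gear 1)
  gear 3: meshes with gear 2 -> depth 3 -> positive (opposite of gear 2)
  gear 4: meshes with gear 3 -> depth 4 -> negative (opposite of gear 3)
  gear 5: meshes with gear 4 -> depth 5 -> positive (opposite of gear 4)
  gear 6: meshes with gear 5 -> depth 6 -> negative (opposite of gear 5)
Queried indices 0, 1, 2, 3 -> negative, positive, negative, positive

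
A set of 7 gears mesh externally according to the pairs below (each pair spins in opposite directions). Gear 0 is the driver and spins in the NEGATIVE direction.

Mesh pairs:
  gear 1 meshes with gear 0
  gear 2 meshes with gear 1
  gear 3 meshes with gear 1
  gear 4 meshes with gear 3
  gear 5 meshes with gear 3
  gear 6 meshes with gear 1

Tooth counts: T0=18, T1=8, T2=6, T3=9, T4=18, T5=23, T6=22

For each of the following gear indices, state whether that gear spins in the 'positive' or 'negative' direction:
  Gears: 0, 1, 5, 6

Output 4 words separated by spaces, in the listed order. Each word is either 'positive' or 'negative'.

Answer: negative positive positive negative

Derivation:
Gear 0 (driver): negative (depth 0)
  gear 1: meshes with gear 0 -> depth 1 -> positive (opposite of gear 0)
  gear 2: meshes with gear 1 -> depth 2 -> negative (opposite of gear 1)
  gear 3: meshes with gear 1 -> depth 2 -> negative (opposite of gear 1)
  gear 4: meshes with gear 3 -> depth 3 -> positive (opposite of gear 3)
  gear 5: meshes with gear 3 -> depth 3 -> positive (opposite of gear 3)
  gear 6: meshes with gear 1 -> depth 2 -> negative (opposite of gear 1)
Queried indices 0, 1, 5, 6 -> negative, positive, positive, negative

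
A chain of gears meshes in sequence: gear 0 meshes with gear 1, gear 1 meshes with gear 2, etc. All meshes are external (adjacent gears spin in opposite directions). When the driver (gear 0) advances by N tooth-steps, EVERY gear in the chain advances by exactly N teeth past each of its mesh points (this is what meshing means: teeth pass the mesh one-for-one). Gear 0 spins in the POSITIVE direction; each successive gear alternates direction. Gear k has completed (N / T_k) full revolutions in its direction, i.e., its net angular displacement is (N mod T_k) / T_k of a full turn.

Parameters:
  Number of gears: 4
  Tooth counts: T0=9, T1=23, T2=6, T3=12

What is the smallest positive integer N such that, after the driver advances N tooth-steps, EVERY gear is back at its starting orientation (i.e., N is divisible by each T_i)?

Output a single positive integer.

Gear k returns to start when N is a multiple of T_k.
All gears at start simultaneously when N is a common multiple of [9, 23, 6, 12]; the smallest such N is lcm(9, 23, 6, 12).
Start: lcm = T0 = 9
Fold in T1=23: gcd(9, 23) = 1; lcm(9, 23) = 9 * 23 / 1 = 207 / 1 = 207
Fold in T2=6: gcd(207, 6) = 3; lcm(207, 6) = 207 * 6 / 3 = 1242 / 3 = 414
Fold in T3=12: gcd(414, 12) = 6; lcm(414, 12) = 414 * 12 / 6 = 4968 / 6 = 828
Full cycle length = 828

Answer: 828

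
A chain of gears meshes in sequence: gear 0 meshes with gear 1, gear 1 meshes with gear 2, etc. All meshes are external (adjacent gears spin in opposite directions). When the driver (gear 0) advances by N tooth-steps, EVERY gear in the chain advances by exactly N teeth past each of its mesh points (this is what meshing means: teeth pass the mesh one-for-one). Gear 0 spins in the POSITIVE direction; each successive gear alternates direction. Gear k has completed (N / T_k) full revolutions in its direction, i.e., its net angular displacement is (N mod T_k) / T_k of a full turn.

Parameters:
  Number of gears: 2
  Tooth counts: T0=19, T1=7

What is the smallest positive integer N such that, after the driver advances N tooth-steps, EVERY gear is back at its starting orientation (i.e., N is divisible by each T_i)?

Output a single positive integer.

Gear k returns to start when N is a multiple of T_k.
All gears at start simultaneously when N is a common multiple of [19, 7]; the smallest such N is lcm(19, 7).
Start: lcm = T0 = 19
Fold in T1=7: gcd(19, 7) = 1; lcm(19, 7) = 19 * 7 / 1 = 133 / 1 = 133
Full cycle length = 133

Answer: 133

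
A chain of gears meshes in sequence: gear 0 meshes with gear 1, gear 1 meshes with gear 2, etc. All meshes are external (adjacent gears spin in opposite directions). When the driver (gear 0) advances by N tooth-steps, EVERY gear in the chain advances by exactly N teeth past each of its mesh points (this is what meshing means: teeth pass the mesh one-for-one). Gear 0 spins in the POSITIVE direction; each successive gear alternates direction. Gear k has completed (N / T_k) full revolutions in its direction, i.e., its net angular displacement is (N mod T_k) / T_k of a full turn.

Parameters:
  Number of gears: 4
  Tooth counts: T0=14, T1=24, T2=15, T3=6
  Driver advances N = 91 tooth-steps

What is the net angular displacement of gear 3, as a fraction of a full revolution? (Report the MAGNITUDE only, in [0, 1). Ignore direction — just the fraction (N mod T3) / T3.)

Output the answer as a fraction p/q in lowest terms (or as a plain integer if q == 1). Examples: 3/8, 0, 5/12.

Answer: 1/6

Derivation:
Chain of 4 gears, tooth counts: [14, 24, 15, 6]
  gear 0: T0=14, direction=positive, advance = 91 mod 14 = 7 teeth = 7/14 turn
  gear 1: T1=24, direction=negative, advance = 91 mod 24 = 19 teeth = 19/24 turn
  gear 2: T2=15, direction=positive, advance = 91 mod 15 = 1 teeth = 1/15 turn
  gear 3: T3=6, direction=negative, advance = 91 mod 6 = 1 teeth = 1/6 turn
Gear 3: 91 mod 6 = 1
Fraction = 1 / 6 = 1/6 (gcd(1,6)=1) = 1/6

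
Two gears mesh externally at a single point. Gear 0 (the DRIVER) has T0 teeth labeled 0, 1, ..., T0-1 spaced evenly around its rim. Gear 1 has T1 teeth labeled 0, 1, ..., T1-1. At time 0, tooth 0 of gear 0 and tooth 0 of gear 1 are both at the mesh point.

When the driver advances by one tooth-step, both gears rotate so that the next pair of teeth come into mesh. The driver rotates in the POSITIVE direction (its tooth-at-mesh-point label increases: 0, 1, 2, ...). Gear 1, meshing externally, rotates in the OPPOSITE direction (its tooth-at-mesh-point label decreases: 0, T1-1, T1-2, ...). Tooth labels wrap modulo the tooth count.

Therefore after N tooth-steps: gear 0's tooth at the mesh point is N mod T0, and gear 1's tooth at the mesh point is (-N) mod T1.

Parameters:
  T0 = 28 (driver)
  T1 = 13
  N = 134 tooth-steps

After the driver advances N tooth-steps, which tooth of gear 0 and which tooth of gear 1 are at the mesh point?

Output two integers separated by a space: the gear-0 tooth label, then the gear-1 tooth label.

Answer: 22 9

Derivation:
Gear 0 (driver, T0=28): tooth at mesh = N mod T0
  134 = 4 * 28 + 22, so 134 mod 28 = 22
  gear 0 tooth = 22
Gear 1 (driven, T1=13): tooth at mesh = (-N) mod T1
  134 = 10 * 13 + 4, so 134 mod 13 = 4
  (-134) mod 13 = (-4) mod 13 = 13 - 4 = 9
Mesh after 134 steps: gear-0 tooth 22 meets gear-1 tooth 9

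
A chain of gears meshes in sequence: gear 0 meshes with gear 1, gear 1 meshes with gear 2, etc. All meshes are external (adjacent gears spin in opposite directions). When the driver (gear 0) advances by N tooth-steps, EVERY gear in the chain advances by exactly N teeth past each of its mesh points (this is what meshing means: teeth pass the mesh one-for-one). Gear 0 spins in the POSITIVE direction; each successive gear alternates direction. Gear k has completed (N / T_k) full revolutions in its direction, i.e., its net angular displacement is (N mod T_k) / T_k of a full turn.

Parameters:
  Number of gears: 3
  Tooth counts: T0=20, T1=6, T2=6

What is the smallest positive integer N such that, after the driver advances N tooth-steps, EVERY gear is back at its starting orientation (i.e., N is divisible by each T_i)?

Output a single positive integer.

Gear k returns to start when N is a multiple of T_k.
All gears at start simultaneously when N is a common multiple of [20, 6, 6]; the smallest such N is lcm(20, 6, 6).
Start: lcm = T0 = 20
Fold in T1=6: gcd(20, 6) = 2; lcm(20, 6) = 20 * 6 / 2 = 120 / 2 = 60
Fold in T2=6: gcd(60, 6) = 6; lcm(60, 6) = 60 * 6 / 6 = 360 / 6 = 60
Full cycle length = 60

Answer: 60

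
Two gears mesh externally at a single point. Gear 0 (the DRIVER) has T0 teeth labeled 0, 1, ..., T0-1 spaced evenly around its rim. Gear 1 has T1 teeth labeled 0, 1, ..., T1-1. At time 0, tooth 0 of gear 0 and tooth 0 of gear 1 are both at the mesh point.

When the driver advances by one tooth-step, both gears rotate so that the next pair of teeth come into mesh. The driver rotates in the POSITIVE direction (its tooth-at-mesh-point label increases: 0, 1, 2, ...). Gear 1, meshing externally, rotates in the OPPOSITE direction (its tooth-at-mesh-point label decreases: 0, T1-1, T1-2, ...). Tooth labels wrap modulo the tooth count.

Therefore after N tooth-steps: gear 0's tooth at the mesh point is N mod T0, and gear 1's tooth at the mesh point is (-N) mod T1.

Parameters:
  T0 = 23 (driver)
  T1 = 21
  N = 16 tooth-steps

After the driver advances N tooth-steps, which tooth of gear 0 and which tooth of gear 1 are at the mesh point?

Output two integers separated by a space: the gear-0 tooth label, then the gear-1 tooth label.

Gear 0 (driver, T0=23): tooth at mesh = N mod T0
  16 = 0 * 23 + 16, so 16 mod 23 = 16
  gear 0 tooth = 16
Gear 1 (driven, T1=21): tooth at mesh = (-N) mod T1
  16 = 0 * 21 + 16, so 16 mod 21 = 16
  (-16) mod 21 = (-16) mod 21 = 21 - 16 = 5
Mesh after 16 steps: gear-0 tooth 16 meets gear-1 tooth 5

Answer: 16 5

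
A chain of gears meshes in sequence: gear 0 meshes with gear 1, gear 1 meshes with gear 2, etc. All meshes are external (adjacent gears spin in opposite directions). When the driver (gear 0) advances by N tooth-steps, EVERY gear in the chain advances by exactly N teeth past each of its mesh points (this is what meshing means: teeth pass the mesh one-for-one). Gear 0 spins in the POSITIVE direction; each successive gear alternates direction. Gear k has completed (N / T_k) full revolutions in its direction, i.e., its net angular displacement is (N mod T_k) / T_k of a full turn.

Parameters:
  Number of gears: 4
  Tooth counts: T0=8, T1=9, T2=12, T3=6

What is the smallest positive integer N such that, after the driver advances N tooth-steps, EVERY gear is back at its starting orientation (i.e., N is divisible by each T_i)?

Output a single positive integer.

Answer: 72

Derivation:
Gear k returns to start when N is a multiple of T_k.
All gears at start simultaneously when N is a common multiple of [8, 9, 12, 6]; the smallest such N is lcm(8, 9, 12, 6).
Start: lcm = T0 = 8
Fold in T1=9: gcd(8, 9) = 1; lcm(8, 9) = 8 * 9 / 1 = 72 / 1 = 72
Fold in T2=12: gcd(72, 12) = 12; lcm(72, 12) = 72 * 12 / 12 = 864 / 12 = 72
Fold in T3=6: gcd(72, 6) = 6; lcm(72, 6) = 72 * 6 / 6 = 432 / 6 = 72
Full cycle length = 72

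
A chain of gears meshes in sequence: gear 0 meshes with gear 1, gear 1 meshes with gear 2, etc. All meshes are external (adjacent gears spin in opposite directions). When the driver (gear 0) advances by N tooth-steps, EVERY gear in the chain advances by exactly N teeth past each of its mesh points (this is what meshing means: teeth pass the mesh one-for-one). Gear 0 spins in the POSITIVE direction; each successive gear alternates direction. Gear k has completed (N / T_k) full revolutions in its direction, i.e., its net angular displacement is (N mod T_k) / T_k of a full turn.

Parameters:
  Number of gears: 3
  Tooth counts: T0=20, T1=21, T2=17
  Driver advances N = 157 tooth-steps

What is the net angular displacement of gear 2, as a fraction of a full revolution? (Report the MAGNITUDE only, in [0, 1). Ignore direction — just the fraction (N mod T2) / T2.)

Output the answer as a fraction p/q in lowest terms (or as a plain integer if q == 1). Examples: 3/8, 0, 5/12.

Answer: 4/17

Derivation:
Chain of 3 gears, tooth counts: [20, 21, 17]
  gear 0: T0=20, direction=positive, advance = 157 mod 20 = 17 teeth = 17/20 turn
  gear 1: T1=21, direction=negative, advance = 157 mod 21 = 10 teeth = 10/21 turn
  gear 2: T2=17, direction=positive, advance = 157 mod 17 = 4 teeth = 4/17 turn
Gear 2: 157 mod 17 = 4
Fraction = 4 / 17 = 4/17 (gcd(4,17)=1) = 4/17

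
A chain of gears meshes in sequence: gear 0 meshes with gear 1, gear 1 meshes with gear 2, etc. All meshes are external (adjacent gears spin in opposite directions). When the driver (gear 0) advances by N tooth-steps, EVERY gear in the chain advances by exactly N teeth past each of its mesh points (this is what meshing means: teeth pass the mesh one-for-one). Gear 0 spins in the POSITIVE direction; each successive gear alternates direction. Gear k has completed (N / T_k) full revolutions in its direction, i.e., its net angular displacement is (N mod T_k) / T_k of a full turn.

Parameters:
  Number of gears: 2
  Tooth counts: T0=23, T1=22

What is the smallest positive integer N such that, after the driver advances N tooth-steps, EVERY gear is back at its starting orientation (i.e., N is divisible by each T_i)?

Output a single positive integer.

Answer: 506

Derivation:
Gear k returns to start when N is a multiple of T_k.
All gears at start simultaneously when N is a common multiple of [23, 22]; the smallest such N is lcm(23, 22).
Start: lcm = T0 = 23
Fold in T1=22: gcd(23, 22) = 1; lcm(23, 22) = 23 * 22 / 1 = 506 / 1 = 506
Full cycle length = 506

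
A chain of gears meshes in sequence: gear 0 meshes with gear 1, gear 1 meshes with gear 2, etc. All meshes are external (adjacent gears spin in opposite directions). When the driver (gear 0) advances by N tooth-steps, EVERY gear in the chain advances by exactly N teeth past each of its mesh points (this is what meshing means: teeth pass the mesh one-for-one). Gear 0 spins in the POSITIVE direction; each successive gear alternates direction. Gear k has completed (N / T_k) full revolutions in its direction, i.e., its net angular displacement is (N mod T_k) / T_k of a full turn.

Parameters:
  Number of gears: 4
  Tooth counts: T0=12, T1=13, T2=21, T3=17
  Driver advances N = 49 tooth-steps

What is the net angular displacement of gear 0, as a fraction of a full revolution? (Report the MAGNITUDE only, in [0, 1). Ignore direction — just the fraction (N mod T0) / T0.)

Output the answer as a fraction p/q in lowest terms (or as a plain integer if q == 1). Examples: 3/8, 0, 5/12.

Answer: 1/12

Derivation:
Chain of 4 gears, tooth counts: [12, 13, 21, 17]
  gear 0: T0=12, direction=positive, advance = 49 mod 12 = 1 teeth = 1/12 turn
  gear 1: T1=13, direction=negative, advance = 49 mod 13 = 10 teeth = 10/13 turn
  gear 2: T2=21, direction=positive, advance = 49 mod 21 = 7 teeth = 7/21 turn
  gear 3: T3=17, direction=negative, advance = 49 mod 17 = 15 teeth = 15/17 turn
Gear 0: 49 mod 12 = 1
Fraction = 1 / 12 = 1/12 (gcd(1,12)=1) = 1/12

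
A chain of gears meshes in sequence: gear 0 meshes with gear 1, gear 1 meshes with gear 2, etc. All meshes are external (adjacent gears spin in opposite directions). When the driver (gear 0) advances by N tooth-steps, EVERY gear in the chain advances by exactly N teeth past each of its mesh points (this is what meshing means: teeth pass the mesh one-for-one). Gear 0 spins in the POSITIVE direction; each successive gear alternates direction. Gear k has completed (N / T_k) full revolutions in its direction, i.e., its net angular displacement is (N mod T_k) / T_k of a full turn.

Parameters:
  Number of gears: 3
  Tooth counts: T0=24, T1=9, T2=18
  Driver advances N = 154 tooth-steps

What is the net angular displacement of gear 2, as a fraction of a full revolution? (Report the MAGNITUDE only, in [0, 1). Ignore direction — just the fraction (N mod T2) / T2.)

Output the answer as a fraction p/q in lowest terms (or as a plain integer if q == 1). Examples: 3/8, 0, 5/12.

Answer: 5/9

Derivation:
Chain of 3 gears, tooth counts: [24, 9, 18]
  gear 0: T0=24, direction=positive, advance = 154 mod 24 = 10 teeth = 10/24 turn
  gear 1: T1=9, direction=negative, advance = 154 mod 9 = 1 teeth = 1/9 turn
  gear 2: T2=18, direction=positive, advance = 154 mod 18 = 10 teeth = 10/18 turn
Gear 2: 154 mod 18 = 10
Fraction = 10 / 18 = 5/9 (gcd(10,18)=2) = 5/9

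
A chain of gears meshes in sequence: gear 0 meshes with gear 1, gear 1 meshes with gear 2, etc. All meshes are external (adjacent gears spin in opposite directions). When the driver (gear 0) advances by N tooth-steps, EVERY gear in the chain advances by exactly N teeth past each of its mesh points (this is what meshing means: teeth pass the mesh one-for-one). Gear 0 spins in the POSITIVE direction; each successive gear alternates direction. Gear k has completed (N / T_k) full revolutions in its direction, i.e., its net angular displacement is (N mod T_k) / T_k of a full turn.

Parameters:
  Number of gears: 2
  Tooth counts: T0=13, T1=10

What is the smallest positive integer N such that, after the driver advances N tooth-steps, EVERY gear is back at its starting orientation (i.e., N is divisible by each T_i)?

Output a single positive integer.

Answer: 130

Derivation:
Gear k returns to start when N is a multiple of T_k.
All gears at start simultaneously when N is a common multiple of [13, 10]; the smallest such N is lcm(13, 10).
Start: lcm = T0 = 13
Fold in T1=10: gcd(13, 10) = 1; lcm(13, 10) = 13 * 10 / 1 = 130 / 1 = 130
Full cycle length = 130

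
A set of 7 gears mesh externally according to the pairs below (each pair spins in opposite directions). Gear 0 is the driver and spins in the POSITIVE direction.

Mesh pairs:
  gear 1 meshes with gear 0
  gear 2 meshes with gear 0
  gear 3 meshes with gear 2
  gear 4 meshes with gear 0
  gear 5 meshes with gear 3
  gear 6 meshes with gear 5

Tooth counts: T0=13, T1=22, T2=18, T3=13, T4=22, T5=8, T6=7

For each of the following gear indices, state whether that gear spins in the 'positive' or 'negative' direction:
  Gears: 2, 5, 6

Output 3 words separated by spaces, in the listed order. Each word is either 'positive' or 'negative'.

Gear 0 (driver): positive (depth 0)
  gear 1: meshes with gear 0 -> depth 1 -> negative (opposite of gear 0)
  gear 2: meshes with gear 0 -> depth 1 -> negative (opposite of gear 0)
  gear 3: meshes with gear 2 -> depth 2 -> positive (opposite of gear 2)
  gear 4: meshes with gear 0 -> depth 1 -> negative (opposite of gear 0)
  gear 5: meshes with gear 3 -> depth 3 -> negative (opposite of gear 3)
  gear 6: meshes with gear 5 -> depth 4 -> positive (opposite of gear 5)
Queried indices 2, 5, 6 -> negative, negative, positive

Answer: negative negative positive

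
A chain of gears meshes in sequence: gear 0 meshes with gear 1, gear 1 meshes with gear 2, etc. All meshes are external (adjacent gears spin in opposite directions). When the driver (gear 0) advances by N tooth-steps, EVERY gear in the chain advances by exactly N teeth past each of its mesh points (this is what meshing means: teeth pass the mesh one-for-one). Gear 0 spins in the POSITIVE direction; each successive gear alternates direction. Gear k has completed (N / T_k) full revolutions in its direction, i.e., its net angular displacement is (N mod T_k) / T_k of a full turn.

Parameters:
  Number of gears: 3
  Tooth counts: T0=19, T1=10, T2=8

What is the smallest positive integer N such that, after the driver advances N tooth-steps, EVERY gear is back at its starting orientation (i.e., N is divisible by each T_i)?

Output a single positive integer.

Answer: 760

Derivation:
Gear k returns to start when N is a multiple of T_k.
All gears at start simultaneously when N is a common multiple of [19, 10, 8]; the smallest such N is lcm(19, 10, 8).
Start: lcm = T0 = 19
Fold in T1=10: gcd(19, 10) = 1; lcm(19, 10) = 19 * 10 / 1 = 190 / 1 = 190
Fold in T2=8: gcd(190, 8) = 2; lcm(190, 8) = 190 * 8 / 2 = 1520 / 2 = 760
Full cycle length = 760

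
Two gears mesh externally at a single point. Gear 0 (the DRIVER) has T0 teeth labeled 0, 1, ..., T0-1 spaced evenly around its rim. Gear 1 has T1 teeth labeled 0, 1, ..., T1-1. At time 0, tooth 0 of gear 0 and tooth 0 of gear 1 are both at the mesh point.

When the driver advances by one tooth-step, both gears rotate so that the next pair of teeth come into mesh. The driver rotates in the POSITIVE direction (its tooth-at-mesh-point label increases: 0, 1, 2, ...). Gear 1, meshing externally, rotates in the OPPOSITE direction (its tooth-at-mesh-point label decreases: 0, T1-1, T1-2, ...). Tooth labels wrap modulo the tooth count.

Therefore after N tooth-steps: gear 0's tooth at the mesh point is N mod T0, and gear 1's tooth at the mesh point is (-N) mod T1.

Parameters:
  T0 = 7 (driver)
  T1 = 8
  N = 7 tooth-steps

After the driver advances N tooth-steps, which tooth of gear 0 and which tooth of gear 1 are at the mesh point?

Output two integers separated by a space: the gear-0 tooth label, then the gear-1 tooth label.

Gear 0 (driver, T0=7): tooth at mesh = N mod T0
  7 = 1 * 7 + 0, so 7 mod 7 = 0
  gear 0 tooth = 0
Gear 1 (driven, T1=8): tooth at mesh = (-N) mod T1
  7 = 0 * 8 + 7, so 7 mod 8 = 7
  (-7) mod 8 = (-7) mod 8 = 8 - 7 = 1
Mesh after 7 steps: gear-0 tooth 0 meets gear-1 tooth 1

Answer: 0 1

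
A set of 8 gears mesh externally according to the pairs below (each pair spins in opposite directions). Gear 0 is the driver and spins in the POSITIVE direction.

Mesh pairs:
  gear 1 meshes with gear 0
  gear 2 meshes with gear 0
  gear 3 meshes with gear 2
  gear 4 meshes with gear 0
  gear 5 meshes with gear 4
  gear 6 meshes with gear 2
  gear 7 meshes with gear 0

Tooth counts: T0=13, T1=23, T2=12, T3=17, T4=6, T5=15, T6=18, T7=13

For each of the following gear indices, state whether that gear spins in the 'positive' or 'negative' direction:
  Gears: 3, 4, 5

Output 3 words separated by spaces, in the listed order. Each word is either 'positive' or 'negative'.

Answer: positive negative positive

Derivation:
Gear 0 (driver): positive (depth 0)
  gear 1: meshes with gear 0 -> depth 1 -> negative (opposite of gear 0)
  gear 2: meshes with gear 0 -> depth 1 -> negative (opposite of gear 0)
  gear 3: meshes with gear 2 -> depth 2 -> positive (opposite of gear 2)
  gear 4: meshes with gear 0 -> depth 1 -> negative (opposite of gear 0)
  gear 5: meshes with gear 4 -> depth 2 -> positive (opposite of gear 4)
  gear 6: meshes with gear 2 -> depth 2 -> positive (opposite of gear 2)
  gear 7: meshes with gear 0 -> depth 1 -> negative (opposite of gear 0)
Queried indices 3, 4, 5 -> positive, negative, positive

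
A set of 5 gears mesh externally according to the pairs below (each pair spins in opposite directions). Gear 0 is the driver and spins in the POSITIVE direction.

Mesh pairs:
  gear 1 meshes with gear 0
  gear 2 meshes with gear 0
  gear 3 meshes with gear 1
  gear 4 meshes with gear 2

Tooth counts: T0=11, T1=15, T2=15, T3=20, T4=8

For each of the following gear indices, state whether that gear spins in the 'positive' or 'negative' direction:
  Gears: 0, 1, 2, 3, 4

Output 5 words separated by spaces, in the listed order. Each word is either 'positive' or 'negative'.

Answer: positive negative negative positive positive

Derivation:
Gear 0 (driver): positive (depth 0)
  gear 1: meshes with gear 0 -> depth 1 -> negative (opposite of gear 0)
  gear 2: meshes with gear 0 -> depth 1 -> negative (opposite of gear 0)
  gear 3: meshes with gear 1 -> depth 2 -> positive (opposite of gear 1)
  gear 4: meshes with gear 2 -> depth 2 -> positive (opposite of gear 2)
Queried indices 0, 1, 2, 3, 4 -> positive, negative, negative, positive, positive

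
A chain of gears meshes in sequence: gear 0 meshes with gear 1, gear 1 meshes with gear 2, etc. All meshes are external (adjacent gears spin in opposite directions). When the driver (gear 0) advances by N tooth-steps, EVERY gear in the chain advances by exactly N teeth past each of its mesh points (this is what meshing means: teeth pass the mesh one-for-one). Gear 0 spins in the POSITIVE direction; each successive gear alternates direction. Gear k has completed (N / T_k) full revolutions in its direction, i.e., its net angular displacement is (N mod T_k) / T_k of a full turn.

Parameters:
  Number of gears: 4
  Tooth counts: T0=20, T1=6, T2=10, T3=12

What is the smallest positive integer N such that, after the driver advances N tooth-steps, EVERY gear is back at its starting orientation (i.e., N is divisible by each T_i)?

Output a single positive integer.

Answer: 60

Derivation:
Gear k returns to start when N is a multiple of T_k.
All gears at start simultaneously when N is a common multiple of [20, 6, 10, 12]; the smallest such N is lcm(20, 6, 10, 12).
Start: lcm = T0 = 20
Fold in T1=6: gcd(20, 6) = 2; lcm(20, 6) = 20 * 6 / 2 = 120 / 2 = 60
Fold in T2=10: gcd(60, 10) = 10; lcm(60, 10) = 60 * 10 / 10 = 600 / 10 = 60
Fold in T3=12: gcd(60, 12) = 12; lcm(60, 12) = 60 * 12 / 12 = 720 / 12 = 60
Full cycle length = 60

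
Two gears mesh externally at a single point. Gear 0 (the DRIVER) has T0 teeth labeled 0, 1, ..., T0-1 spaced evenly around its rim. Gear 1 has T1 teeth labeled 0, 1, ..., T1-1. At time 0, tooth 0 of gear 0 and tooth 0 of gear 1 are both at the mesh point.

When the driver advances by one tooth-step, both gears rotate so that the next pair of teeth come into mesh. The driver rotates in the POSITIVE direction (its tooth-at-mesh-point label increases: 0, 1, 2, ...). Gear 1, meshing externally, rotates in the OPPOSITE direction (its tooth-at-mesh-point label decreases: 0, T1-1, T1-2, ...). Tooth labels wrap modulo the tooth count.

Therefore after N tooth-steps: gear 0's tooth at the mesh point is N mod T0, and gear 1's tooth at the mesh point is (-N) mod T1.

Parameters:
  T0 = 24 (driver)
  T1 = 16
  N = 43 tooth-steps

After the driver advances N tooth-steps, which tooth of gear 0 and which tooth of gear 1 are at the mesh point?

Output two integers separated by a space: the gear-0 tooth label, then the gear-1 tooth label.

Answer: 19 5

Derivation:
Gear 0 (driver, T0=24): tooth at mesh = N mod T0
  43 = 1 * 24 + 19, so 43 mod 24 = 19
  gear 0 tooth = 19
Gear 1 (driven, T1=16): tooth at mesh = (-N) mod T1
  43 = 2 * 16 + 11, so 43 mod 16 = 11
  (-43) mod 16 = (-11) mod 16 = 16 - 11 = 5
Mesh after 43 steps: gear-0 tooth 19 meets gear-1 tooth 5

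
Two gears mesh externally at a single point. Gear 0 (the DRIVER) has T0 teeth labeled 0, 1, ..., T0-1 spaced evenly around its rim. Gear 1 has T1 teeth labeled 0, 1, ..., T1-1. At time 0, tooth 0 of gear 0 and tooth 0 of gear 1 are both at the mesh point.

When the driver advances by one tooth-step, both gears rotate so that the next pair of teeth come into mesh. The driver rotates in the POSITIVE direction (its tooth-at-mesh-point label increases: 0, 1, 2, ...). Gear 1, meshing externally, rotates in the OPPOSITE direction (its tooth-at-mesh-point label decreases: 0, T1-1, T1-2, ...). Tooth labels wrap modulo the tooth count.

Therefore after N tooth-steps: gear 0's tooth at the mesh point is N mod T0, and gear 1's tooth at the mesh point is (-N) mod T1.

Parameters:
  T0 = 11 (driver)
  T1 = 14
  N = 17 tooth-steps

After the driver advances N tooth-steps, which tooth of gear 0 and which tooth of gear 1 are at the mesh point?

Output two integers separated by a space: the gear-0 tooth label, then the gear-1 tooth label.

Answer: 6 11

Derivation:
Gear 0 (driver, T0=11): tooth at mesh = N mod T0
  17 = 1 * 11 + 6, so 17 mod 11 = 6
  gear 0 tooth = 6
Gear 1 (driven, T1=14): tooth at mesh = (-N) mod T1
  17 = 1 * 14 + 3, so 17 mod 14 = 3
  (-17) mod 14 = (-3) mod 14 = 14 - 3 = 11
Mesh after 17 steps: gear-0 tooth 6 meets gear-1 tooth 11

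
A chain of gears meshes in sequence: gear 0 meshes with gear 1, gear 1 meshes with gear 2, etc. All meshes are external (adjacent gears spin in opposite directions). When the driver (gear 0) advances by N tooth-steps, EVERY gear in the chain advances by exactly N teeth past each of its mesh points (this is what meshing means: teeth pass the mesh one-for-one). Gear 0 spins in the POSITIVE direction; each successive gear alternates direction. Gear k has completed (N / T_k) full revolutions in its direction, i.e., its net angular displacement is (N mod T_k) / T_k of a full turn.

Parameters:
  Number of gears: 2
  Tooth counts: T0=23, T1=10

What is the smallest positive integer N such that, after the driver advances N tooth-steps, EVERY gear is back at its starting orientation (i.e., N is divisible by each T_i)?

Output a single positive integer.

Answer: 230

Derivation:
Gear k returns to start when N is a multiple of T_k.
All gears at start simultaneously when N is a common multiple of [23, 10]; the smallest such N is lcm(23, 10).
Start: lcm = T0 = 23
Fold in T1=10: gcd(23, 10) = 1; lcm(23, 10) = 23 * 10 / 1 = 230 / 1 = 230
Full cycle length = 230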